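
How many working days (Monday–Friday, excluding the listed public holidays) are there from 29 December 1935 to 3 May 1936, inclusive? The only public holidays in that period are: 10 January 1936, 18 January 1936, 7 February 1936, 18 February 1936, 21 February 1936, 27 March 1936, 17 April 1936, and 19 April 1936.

84 working days

29 December 1935 is a Sunday.
From 29 December 1935 to 3 May 1936 is 127 days inclusive.
127 = 7 × 18 + 1, so there are 18 full weeks plus 1 extra day.
Each full week contributes 5 weekdays (Mon–Fri): 18 × 5 = 90.
The 1 extra day is Sun — none qualify.
Total: 90 + 0 = 90.
Holidays: 10 January 1936 (Fri); 18 January 1936 (Sat); 7 February 1936 (Fri); 18 February 1936 (Tue); 21 February 1936 (Fri); 27 March 1936 (Fri); 17 April 1936 (Fri); 19 April 1936 (Sun).
6 of the 8 holidays fall on weekdays; the rest are weekends and were already excluded.
Business days: 90 − 6 = 84.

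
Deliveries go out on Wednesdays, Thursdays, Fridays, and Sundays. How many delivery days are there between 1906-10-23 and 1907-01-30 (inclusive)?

1906-10-23 is a Tuesday.
That's 100 days from start to end, counting both.
100 = 7 × 14 + 2, so there are 14 full weeks plus 2 extra days.
Each full week contributes 4 days from the set (Wed, Thu, Fri, Sun): 14 × 4 = 56.
The 2 extra days are Tuesday, Wednesday — 1 of them qualifies.
Total: 56 + 1 = 57.

57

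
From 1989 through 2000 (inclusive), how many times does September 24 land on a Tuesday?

Day of week of September 24 in each year:
1989: Sun, 1990: Mon, 1991: Tue ✓, 1992: Thu, 1993: Fri, 1994: Sat, 1995: Sun, 1996: Tue ✓, 1997: Wed, 1998: Thu, 1999: Fri, 2000: Sun
Tuesdays: 1991, 1996.

2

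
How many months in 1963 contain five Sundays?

A month has five Sundays exactly when Sunday falls within its first (length − 28) days.
Jan: 31 days, starts Tue → 5 of Tue, Wed, Thu
Feb: 28 days, starts Fri → 5 of (none)
Mar: 31 days, starts Fri → 5 of Fri, Sat, Sun ✓
Apr: 30 days, starts Mon → 5 of Mon, Tue
May: 31 days, starts Wed → 5 of Wed, Thu, Fri
Jun: 30 days, starts Sat → 5 of Sat, Sun ✓
Jul: 31 days, starts Mon → 5 of Mon, Tue, Wed
Aug: 31 days, starts Thu → 5 of Thu, Fri, Sat
Sep: 30 days, starts Sun → 5 of Sun, Mon ✓
Oct: 31 days, starts Tue → 5 of Tue, Wed, Thu
Nov: 30 days, starts Fri → 5 of Fri, Sat
Dec: 31 days, starts Sun → 5 of Sun, Mon, Tue ✓
Months with five Sundays: Mar, Jun, Sep, Dec.

4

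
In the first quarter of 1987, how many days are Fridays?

13

1 January 1987 is a Thursday.
From 1 January 1987 to 31 March 1987 is 90 days inclusive.
90 = 7 × 12 + 6, so there are 12 full weeks plus 6 extra days.
Each full week contributes one Friday: 12 so far.
The 6 extra days are Thursday, Friday, Saturday, Sunday, Monday, Tuesday — 1 of them qualifies.
Total: 12 + 1 = 13.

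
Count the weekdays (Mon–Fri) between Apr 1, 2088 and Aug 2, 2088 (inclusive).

88 weekdays

Apr 1, 2088 is a Thursday.
The range spans 124 days (inclusive of both endpoints).
124 = 7 × 17 + 5, so there are 17 full weeks plus 5 extra days.
Each full week contributes 5 weekdays (Mon–Fri): 17 × 5 = 85.
The 5 extra days are Thu, Fri, Sat, Sun, Mon — 3 of them qualify.
Total: 85 + 3 = 88.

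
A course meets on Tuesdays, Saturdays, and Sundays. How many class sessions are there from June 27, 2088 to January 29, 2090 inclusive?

250

June 27, 2088 is a Sunday.
The range spans 582 days (inclusive of both endpoints).
582 = 7 × 83 + 1, so there are 83 full weeks plus 1 extra day.
Each full week contributes 3 days from the set (Tue, Sat, Sun): 83 × 3 = 249.
The 1 extra day is Sunday — 1 of them qualifies.
Total: 249 + 1 = 250.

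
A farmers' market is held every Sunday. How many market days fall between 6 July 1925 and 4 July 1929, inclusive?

6 July 1925 is a Monday.
From 6 July 1925 to 4 July 1929 is 1460 days inclusive.
1460 = 7 × 208 + 4, so there are 208 full weeks plus 4 extra days.
Each full week contributes one Sunday: 208 so far.
The 4 extra days are Mon, Tue, Wed, Thu — none qualify.
Total: 208 + 0 = 208.

208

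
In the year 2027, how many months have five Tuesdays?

A month has five Tuesdays exactly when Tuesday falls within its first (length − 28) days.
Jan: 31 days, starts Fri → 5 of Fri, Sat, Sun
Feb: 28 days, starts Mon → 5 of (none)
Mar: 31 days, starts Mon → 5 of Mon, Tue, Wed ✓
Apr: 30 days, starts Thu → 5 of Thu, Fri
May: 31 days, starts Sat → 5 of Sat, Sun, Mon
Jun: 30 days, starts Tue → 5 of Tue, Wed ✓
Jul: 31 days, starts Thu → 5 of Thu, Fri, Sat
Aug: 31 days, starts Sun → 5 of Sun, Mon, Tue ✓
Sep: 30 days, starts Wed → 5 of Wed, Thu
Oct: 31 days, starts Fri → 5 of Fri, Sat, Sun
Nov: 30 days, starts Mon → 5 of Mon, Tue ✓
Dec: 31 days, starts Wed → 5 of Wed, Thu, Fri
Months with five Tuesdays: Mar, Jun, Aug, Nov.

4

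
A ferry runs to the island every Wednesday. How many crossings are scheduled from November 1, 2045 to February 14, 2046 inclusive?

November 1, 2045 is a Wednesday.
The range spans 106 days (inclusive of both endpoints).
106 = 7 × 15 + 1, so there are 15 full weeks plus 1 extra day.
Each full week contributes one Wednesday: 15 so far.
The 1 extra day is Wednesday — 1 of them qualifies.
Total: 15 + 1 = 16.

16 Wednesdays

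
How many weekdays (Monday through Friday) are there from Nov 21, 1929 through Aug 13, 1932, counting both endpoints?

Nov 21, 1929 is a Thursday.
From Nov 21, 1929 to Aug 13, 1932 is 997 days inclusive.
997 = 7 × 142 + 3, so there are 142 full weeks plus 3 extra days.
Each full week contributes 5 weekdays (Mon–Fri): 142 × 5 = 710.
The 3 extra days are Thu, Fri, Sat — 2 of them qualify.
Total: 710 + 2 = 712.

712 weekdays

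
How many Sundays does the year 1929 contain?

52

1 January 1929 is a Tuesday.
The range spans 365 days (inclusive of both endpoints).
365 = 7 × 52 + 1, so there are 52 full weeks plus 1 extra day.
Each full week contributes one Sunday: 52 so far.
The 1 extra day is Tue — none qualify.
Total: 52 + 0 = 52.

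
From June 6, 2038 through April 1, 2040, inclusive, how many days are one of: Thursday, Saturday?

190

June 6, 2038 is a Sunday.
That's 666 days from start to end, counting both.
666 = 7 × 95 + 1, so there are 95 full weeks plus 1 extra day.
Each full week contributes 2 days from the set (Thu, Sat): 95 × 2 = 190.
The 1 extra day is Sunday — none qualify.
Total: 190 + 0 = 190.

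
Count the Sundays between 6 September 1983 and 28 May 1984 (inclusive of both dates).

38 Sundays

6 September 1983 is a Tuesday.
That's 266 days from start to end, counting both.
266 = 7 × 38, so the span is exactly 38 full weeks.
Each full week contributes one Sunday: 38 so far.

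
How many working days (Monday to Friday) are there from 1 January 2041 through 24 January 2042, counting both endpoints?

279

1 January 2041 is a Tuesday.
The range spans 389 days (inclusive of both endpoints).
389 = 7 × 55 + 4, so there are 55 full weeks plus 4 extra days.
Each full week contributes 5 weekdays (Mon–Fri): 55 × 5 = 275.
The 4 extra days are Tuesday, Wednesday, Thursday, Friday — 4 of them qualify.
Total: 275 + 4 = 279.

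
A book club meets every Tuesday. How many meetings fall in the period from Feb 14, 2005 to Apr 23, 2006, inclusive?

62

Feb 14, 2005 is a Monday.
That's 434 days from start to end, counting both.
434 = 7 × 62, so the span is exactly 62 full weeks.
Each full week contributes one Tuesday: 62 so far.
Total: 62.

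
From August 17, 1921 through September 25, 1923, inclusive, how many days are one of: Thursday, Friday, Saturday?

330

August 17, 1921 is a Wednesday.
From August 17, 1921 to September 25, 1923 is 770 days inclusive.
770 = 7 × 110, so the span is exactly 110 full weeks.
Each full week contributes 3 days from the set (Thu, Fri, Sat): 110 × 3 = 330.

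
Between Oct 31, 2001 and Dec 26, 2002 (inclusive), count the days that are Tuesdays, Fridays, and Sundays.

180

Oct 31, 2001 is a Wednesday.
The range spans 422 days (inclusive of both endpoints).
422 = 7 × 60 + 2, so there are 60 full weeks plus 2 extra days.
Each full week contributes 3 days from the set (Tue, Fri, Sun): 60 × 3 = 180.
The 2 extra days are Wednesday, Thursday — none qualify.
Total: 180 + 0 = 180.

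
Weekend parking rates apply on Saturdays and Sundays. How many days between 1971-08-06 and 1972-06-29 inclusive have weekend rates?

1971-08-06 is a Friday.
From 1971-08-06 to 1972-06-29 is 329 days inclusive.
329 = 7 × 47, so the span is exactly 47 full weeks.
Each full week contributes 2 weekend days (Sat, Sun): 47 × 2 = 94.

94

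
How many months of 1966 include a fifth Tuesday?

A month has five Tuesdays exactly when Tuesday falls within its first (length − 28) days.
Jan: 31 days, starts Sat → 5 of Sat, Sun, Mon
Feb: 28 days, starts Tue → 5 of (none)
Mar: 31 days, starts Tue → 5 of Tue, Wed, Thu ✓
Apr: 30 days, starts Fri → 5 of Fri, Sat
May: 31 days, starts Sun → 5 of Sun, Mon, Tue ✓
Jun: 30 days, starts Wed → 5 of Wed, Thu
Jul: 31 days, starts Fri → 5 of Fri, Sat, Sun
Aug: 31 days, starts Mon → 5 of Mon, Tue, Wed ✓
Sep: 30 days, starts Thu → 5 of Thu, Fri
Oct: 31 days, starts Sat → 5 of Sat, Sun, Mon
Nov: 30 days, starts Tue → 5 of Tue, Wed ✓
Dec: 31 days, starts Thu → 5 of Thu, Fri, Sat
Months with five Tuesdays: Mar, May, Aug, Nov.

4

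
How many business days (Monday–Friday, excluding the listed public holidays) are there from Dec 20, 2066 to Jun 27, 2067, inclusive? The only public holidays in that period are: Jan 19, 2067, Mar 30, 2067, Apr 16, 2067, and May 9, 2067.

133

Dec 20, 2066 is a Monday.
From Dec 20, 2066 to Jun 27, 2067 is 190 days inclusive.
190 = 7 × 27 + 1, so there are 27 full weeks plus 1 extra day.
Each full week contributes 5 weekdays (Mon–Fri): 27 × 5 = 135.
The 1 extra day is Mon — 1 of them qualifies.
Total: 135 + 1 = 136.
Holidays: Jan 19, 2067 (Wed); Mar 30, 2067 (Wed); Apr 16, 2067 (Sat); May 9, 2067 (Mon).
3 of the 4 holidays fall on weekdays; the rest are weekends and were already excluded.
Business days: 136 − 3 = 133.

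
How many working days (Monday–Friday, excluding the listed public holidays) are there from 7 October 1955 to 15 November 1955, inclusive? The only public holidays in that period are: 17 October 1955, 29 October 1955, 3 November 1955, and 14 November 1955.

7 October 1955 is a Friday.
That's 40 days from start to end, counting both.
40 = 7 × 5 + 5, so there are 5 full weeks plus 5 extra days.
Each full week contributes 5 weekdays (Mon–Fri): 5 × 5 = 25.
The 5 extra days are Friday, Saturday, Sunday, Monday, Tuesday — 3 of them qualify.
Total: 25 + 3 = 28.
Holidays: 17 October 1955 (Mon); 29 October 1955 (Sat); 3 November 1955 (Thu); 14 November 1955 (Mon).
3 of the 4 holidays fall on weekdays; the rest are weekends and were already excluded.
Business days: 28 − 3 = 25.

25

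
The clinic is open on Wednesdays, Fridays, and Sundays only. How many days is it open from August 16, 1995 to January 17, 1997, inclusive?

224

August 16, 1995 is a Wednesday.
From August 16, 1995 to January 17, 1997 is 521 days inclusive.
521 = 7 × 74 + 3, so there are 74 full weeks plus 3 extra days.
Each full week contributes 3 days from the set (Wed, Fri, Sun): 74 × 3 = 222.
The 3 extra days are Wed, Thu, Fri — 2 of them qualify.
Total: 222 + 2 = 224.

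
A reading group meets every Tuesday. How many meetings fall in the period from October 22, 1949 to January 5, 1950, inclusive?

11 Tuesdays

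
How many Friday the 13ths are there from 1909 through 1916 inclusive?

12

Friday-the-13ths by year:
1909: Aug
1910: May
1911: Jan, Oct
1912: Sep, Dec
1913: Jun
1914: Feb, Mar, Nov
1915: Aug
1916: Oct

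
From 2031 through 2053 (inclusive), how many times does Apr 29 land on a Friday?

Day of week of April 29 in each year:
2031: Tue, 2032: Thu, 2033: Fri ✓, 2034: Sat, 2035: Sun, 2036: Tue, 2037: Wed, 2038: Thu, 2039: Fri ✓, 2040: Sun, 2041: Mon, 2042: Tue, 2043: Wed, 2044: Fri ✓, 2045: Sat, 2046: Sun, 2047: Mon, 2048: Wed, 2049: Thu, 2050: Fri ✓, 2051: Sat, 2052: Mon, 2053: Tue
Fridays: 2033, 2039, 2044, 2050.

4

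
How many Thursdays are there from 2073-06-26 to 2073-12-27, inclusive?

26 Thursdays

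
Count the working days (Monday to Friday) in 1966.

260 weekdays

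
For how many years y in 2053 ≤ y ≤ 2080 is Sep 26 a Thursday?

4

Day of week of September 26 in each year:
2053: Fri, 2054: Sat, 2055: Sun, 2056: Tue, 2057: Wed, 2058: Thu ✓, 2059: Fri, 2060: Sun, 2061: Mon, 2062: Tue, 2063: Wed, 2064: Fri, 2065: Sat, 2066: Sun, 2067: Mon, 2068: Wed, 2069: Thu ✓, 2070: Fri, 2071: Sat, 2072: Mon, 2073: Tue, 2074: Wed, 2075: Thu ✓, 2076: Sat, 2077: Sun, 2078: Mon, 2079: Tue, 2080: Thu ✓
Thursdays: 2058, 2069, 2075, 2080.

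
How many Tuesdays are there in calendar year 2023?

1 January 2023 is a Sunday.
The range spans 365 days (inclusive of both endpoints).
365 = 7 × 52 + 1, so there are 52 full weeks plus 1 extra day.
Each full week contributes one Tuesday: 52 so far.
The 1 extra day is Sunday — none qualify.
Total: 52 + 0 = 52.

52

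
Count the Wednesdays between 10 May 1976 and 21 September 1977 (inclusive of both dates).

10 May 1976 is a Monday.
From 10 May 1976 to 21 September 1977 is 500 days inclusive.
500 = 7 × 71 + 3, so there are 71 full weeks plus 3 extra days.
Each full week contributes one Wednesday: 71 so far.
The 3 extra days are Monday, Tuesday, Wednesday — 1 of them qualifies.
Total: 71 + 1 = 72.

72 Wednesdays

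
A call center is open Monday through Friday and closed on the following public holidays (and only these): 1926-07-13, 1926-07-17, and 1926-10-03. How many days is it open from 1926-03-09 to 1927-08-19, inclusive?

378

1926-03-09 is a Tuesday.
From 1926-03-09 to 1927-08-19 is 529 days inclusive.
529 = 7 × 75 + 4, so there are 75 full weeks plus 4 extra days.
Each full week contributes 5 weekdays (Mon–Fri): 75 × 5 = 375.
The 4 extra days are Tue, Wed, Thu, Fri — 4 of them qualify.
Total: 375 + 4 = 379.
Holidays: 1926-07-13 (Tue); 1926-07-17 (Sat); 1926-10-03 (Sun).
1 of the 3 holidays fall on weekdays; the rest are weekends and were already excluded.
Business days: 379 − 1 = 378.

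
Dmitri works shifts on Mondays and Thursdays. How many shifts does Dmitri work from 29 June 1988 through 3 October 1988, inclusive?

28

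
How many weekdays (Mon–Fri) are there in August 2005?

23 weekdays

2005-08-01 is a Monday.
The range spans 31 days (inclusive of both endpoints).
31 = 7 × 4 + 3, so there are 4 full weeks plus 3 extra days.
Each full week contributes 5 weekdays (Mon–Fri): 4 × 5 = 20.
The 3 extra days are Mon, Tue, Wed — 3 of them qualify.
Total: 20 + 3 = 23.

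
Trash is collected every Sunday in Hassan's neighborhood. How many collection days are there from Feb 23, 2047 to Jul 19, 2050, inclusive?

178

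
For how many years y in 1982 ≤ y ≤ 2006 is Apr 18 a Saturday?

3

Day of week of April 18 in each year:
1982: Sun, 1983: Mon, 1984: Wed, 1985: Thu, 1986: Fri, 1987: Sat ✓, 1988: Mon, 1989: Tue, 1990: Wed, 1991: Thu, 1992: Sat ✓, 1993: Sun, 1994: Mon, 1995: Tue, 1996: Thu, 1997: Fri, 1998: Sat ✓, 1999: Sun, 2000: Tue, 2001: Wed, 2002: Thu, 2003: Fri, 2004: Sun, 2005: Mon, 2006: Tue
Saturdays: 1987, 1992, 1998.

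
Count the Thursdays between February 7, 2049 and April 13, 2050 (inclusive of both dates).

61 Thursdays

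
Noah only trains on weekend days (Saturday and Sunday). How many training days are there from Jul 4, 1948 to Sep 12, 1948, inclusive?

21

Jul 4, 1948 is a Sunday.
The range spans 71 days (inclusive of both endpoints).
71 = 7 × 10 + 1, so there are 10 full weeks plus 1 extra day.
Each full week contributes 2 weekend days (Sat, Sun): 10 × 2 = 20.
The 1 extra day is Sun — 1 of them qualifies.
Total: 20 + 1 = 21.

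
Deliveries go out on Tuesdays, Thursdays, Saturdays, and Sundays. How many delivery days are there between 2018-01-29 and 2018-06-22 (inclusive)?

82

2018-01-29 is a Monday.
That's 145 days from start to end, counting both.
145 = 7 × 20 + 5, so there are 20 full weeks plus 5 extra days.
Each full week contributes 4 days from the set (Tue, Thu, Sat, Sun): 20 × 4 = 80.
The 5 extra days are Mon, Tue, Wed, Thu, Fri — 2 of them qualify.
Total: 80 + 2 = 82.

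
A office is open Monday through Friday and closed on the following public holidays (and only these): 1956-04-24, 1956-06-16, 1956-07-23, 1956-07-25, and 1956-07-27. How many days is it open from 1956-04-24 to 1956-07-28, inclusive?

65

1956-04-24 is a Tuesday.
From 1956-04-24 to 1956-07-28 is 96 days inclusive.
96 = 7 × 13 + 5, so there are 13 full weeks plus 5 extra days.
Each full week contributes 5 weekdays (Mon–Fri): 13 × 5 = 65.
The 5 extra days are Tuesday, Wednesday, Thursday, Friday, Saturday — 4 of them qualify.
Total: 65 + 4 = 69.
Holidays: 1956-04-24 (Tue); 1956-06-16 (Sat); 1956-07-23 (Mon); 1956-07-25 (Wed); 1956-07-27 (Fri).
4 of the 5 holidays fall on weekdays; the rest are weekends and were already excluded.
Business days: 69 − 4 = 65.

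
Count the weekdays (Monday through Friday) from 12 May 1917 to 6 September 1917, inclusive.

84

12 May 1917 is a Saturday.
From 12 May 1917 to 6 September 1917 is 118 days inclusive.
118 = 7 × 16 + 6, so there are 16 full weeks plus 6 extra days.
Each full week contributes 5 weekdays (Mon–Fri): 16 × 5 = 80.
The 6 extra days are Saturday, Sunday, Monday, Tuesday, Wednesday, Thursday — 4 of them qualify.
Total: 80 + 4 = 84.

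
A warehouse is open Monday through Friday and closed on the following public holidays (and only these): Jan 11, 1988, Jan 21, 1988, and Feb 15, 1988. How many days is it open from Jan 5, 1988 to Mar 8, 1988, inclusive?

Jan 5, 1988 is a Tuesday.
The range spans 64 days (inclusive of both endpoints).
64 = 7 × 9 + 1, so there are 9 full weeks plus 1 extra day.
Each full week contributes 5 weekdays (Mon–Fri): 9 × 5 = 45.
The 1 extra day is Tue — 1 of them qualifies.
Total: 45 + 1 = 46.
Holidays: Jan 11, 1988 (Mon); Jan 21, 1988 (Thu); Feb 15, 1988 (Mon).
All 3 holidays fall on weekdays, so subtract 3.
Business days: 46 − 3 = 43.

43 working days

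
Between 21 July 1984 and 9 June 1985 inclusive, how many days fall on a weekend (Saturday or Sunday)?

94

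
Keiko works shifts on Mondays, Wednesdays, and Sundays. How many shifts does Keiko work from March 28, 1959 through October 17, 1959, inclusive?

March 28, 1959 is a Saturday.
That's 204 days from start to end, counting both.
204 = 7 × 29 + 1, so there are 29 full weeks plus 1 extra day.
Each full week contributes 3 days from the set (Mon, Wed, Sun): 29 × 3 = 87.
The 1 extra day is Saturday — none qualify.
Total: 87 + 0 = 87.

87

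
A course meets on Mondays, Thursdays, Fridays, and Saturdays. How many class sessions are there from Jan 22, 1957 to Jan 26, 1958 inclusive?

Jan 22, 1957 is a Tuesday.
That's 370 days from start to end, counting both.
370 = 7 × 52 + 6, so there are 52 full weeks plus 6 extra days.
Each full week contributes 4 days from the set (Mon, Thu, Fri, Sat): 52 × 4 = 208.
The 6 extra days are Tuesday, Wednesday, Thursday, Friday, Saturday, Sunday — 3 of them qualify.
Total: 208 + 3 = 211.

211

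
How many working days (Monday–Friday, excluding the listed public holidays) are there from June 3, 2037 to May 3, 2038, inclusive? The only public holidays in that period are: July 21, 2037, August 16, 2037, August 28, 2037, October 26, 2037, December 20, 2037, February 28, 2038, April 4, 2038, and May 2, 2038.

236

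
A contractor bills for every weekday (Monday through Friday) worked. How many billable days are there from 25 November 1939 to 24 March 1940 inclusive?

25 November 1939 is a Saturday.
The range spans 121 days (inclusive of both endpoints).
121 = 7 × 17 + 2, so there are 17 full weeks plus 2 extra days.
Each full week contributes 5 weekdays (Mon–Fri): 17 × 5 = 85.
The 2 extra days are Sat, Sun — none qualify.
Total: 85 + 0 = 85.

85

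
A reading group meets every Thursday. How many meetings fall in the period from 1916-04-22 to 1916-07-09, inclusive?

11 Thursdays

1916-04-22 is a Saturday.
From 1916-04-22 to 1916-07-09 is 79 days inclusive.
79 = 7 × 11 + 2, so there are 11 full weeks plus 2 extra days.
Each full week contributes one Thursday: 11 so far.
The 2 extra days are Saturday, Sunday — none qualify.
Total: 11 + 0 = 11.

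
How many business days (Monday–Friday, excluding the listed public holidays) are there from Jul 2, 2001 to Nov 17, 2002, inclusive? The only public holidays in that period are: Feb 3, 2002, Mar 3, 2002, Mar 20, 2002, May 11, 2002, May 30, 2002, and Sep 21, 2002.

358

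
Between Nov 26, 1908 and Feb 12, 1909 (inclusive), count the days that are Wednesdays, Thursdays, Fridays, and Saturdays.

Nov 26, 1908 is a Thursday.
The range spans 79 days (inclusive of both endpoints).
79 = 7 × 11 + 2, so there are 11 full weeks plus 2 extra days.
Each full week contributes 4 days from the set (Wed, Thu, Fri, Sat): 11 × 4 = 44.
The 2 extra days are Thursday, Friday — 2 of them qualify.
Total: 44 + 2 = 46.

46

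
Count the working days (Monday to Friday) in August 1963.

22

1963-08-01 is a Thursday.
That's 31 days from start to end, counting both.
31 = 7 × 4 + 3, so there are 4 full weeks plus 3 extra days.
Each full week contributes 5 weekdays (Mon–Fri): 4 × 5 = 20.
The 3 extra days are Thursday, Friday, Saturday — 2 of them qualify.
Total: 20 + 2 = 22.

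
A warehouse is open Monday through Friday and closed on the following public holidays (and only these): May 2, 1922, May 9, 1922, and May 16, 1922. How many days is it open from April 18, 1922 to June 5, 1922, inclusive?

April 18, 1922 is a Tuesday.
From April 18, 1922 to June 5, 1922 is 49 days inclusive.
49 = 7 × 7, so the span is exactly 7 full weeks.
Each full week contributes 5 weekdays (Mon–Fri): 7 × 5 = 35.
Total: 35.
Holidays: May 2, 1922 (Tue); May 9, 1922 (Tue); May 16, 1922 (Tue).
All 3 holidays fall on weekdays, so subtract 3.
Business days: 35 − 3 = 32.

32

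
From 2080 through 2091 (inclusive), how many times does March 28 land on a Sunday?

2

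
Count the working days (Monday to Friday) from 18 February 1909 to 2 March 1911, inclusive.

18 February 1909 is a Thursday.
That's 743 days from start to end, counting both.
743 = 7 × 106 + 1, so there are 106 full weeks plus 1 extra day.
Each full week contributes 5 weekdays (Mon–Fri): 106 × 5 = 530.
The 1 extra day is Thu — 1 of them qualifies.
Total: 530 + 1 = 531.

531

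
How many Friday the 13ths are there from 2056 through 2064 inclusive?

Friday-the-13ths by year:
2056: Oct
2057: Apr, Jul
2058: Sep, Dec
2059: Jun
2060: Feb, Aug
2061: May
2062: Jan, Oct
2063: Apr, Jul
2064: Jun

14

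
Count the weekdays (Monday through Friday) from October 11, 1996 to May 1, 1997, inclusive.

October 11, 1996 is a Friday.
That's 203 days from start to end, counting both.
203 = 7 × 29, so the span is exactly 29 full weeks.
Each full week contributes 5 weekdays (Mon–Fri): 29 × 5 = 145.
Total: 145.

145 weekdays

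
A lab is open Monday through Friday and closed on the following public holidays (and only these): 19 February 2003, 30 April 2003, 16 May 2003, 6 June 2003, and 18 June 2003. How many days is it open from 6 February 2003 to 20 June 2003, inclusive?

92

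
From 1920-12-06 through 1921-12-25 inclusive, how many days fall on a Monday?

1920-12-06 is a Monday.
That's 385 days from start to end, counting both.
385 = 7 × 55, so the span is exactly 55 full weeks.
Each full week contributes one Monday: 55 so far.

55 Mondays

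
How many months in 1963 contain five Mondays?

A month has five Mondays exactly when Monday falls within its first (length − 28) days.
Jan: 31 days, starts Tue → 5 of Tue, Wed, Thu
Feb: 28 days, starts Fri → 5 of (none)
Mar: 31 days, starts Fri → 5 of Fri, Sat, Sun
Apr: 30 days, starts Mon → 5 of Mon, Tue ✓
May: 31 days, starts Wed → 5 of Wed, Thu, Fri
Jun: 30 days, starts Sat → 5 of Sat, Sun
Jul: 31 days, starts Mon → 5 of Mon, Tue, Wed ✓
Aug: 31 days, starts Thu → 5 of Thu, Fri, Sat
Sep: 30 days, starts Sun → 5 of Sun, Mon ✓
Oct: 31 days, starts Tue → 5 of Tue, Wed, Thu
Nov: 30 days, starts Fri → 5 of Fri, Sat
Dec: 31 days, starts Sun → 5 of Sun, Mon, Tue ✓
Months with five Mondays: Apr, Jul, Sep, Dec.

4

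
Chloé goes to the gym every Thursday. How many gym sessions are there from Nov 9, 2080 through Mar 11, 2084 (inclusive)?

Nov 9, 2080 is a Saturday.
That's 1219 days from start to end, counting both.
1219 = 7 × 174 + 1, so there are 174 full weeks plus 1 extra day.
Each full week contributes one Thursday: 174 so far.
The 1 extra day is Sat — none qualify.
Total: 174 + 0 = 174.

174 Thursdays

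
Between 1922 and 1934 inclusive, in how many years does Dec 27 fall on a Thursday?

Day of week of December 27 in each year:
1922: Wed, 1923: Thu ✓, 1924: Sat, 1925: Sun, 1926: Mon, 1927: Tue, 1928: Thu ✓, 1929: Fri, 1930: Sat, 1931: Sun, 1932: Tue, 1933: Wed, 1934: Thu ✓
Thursdays: 1923, 1928, 1934.

3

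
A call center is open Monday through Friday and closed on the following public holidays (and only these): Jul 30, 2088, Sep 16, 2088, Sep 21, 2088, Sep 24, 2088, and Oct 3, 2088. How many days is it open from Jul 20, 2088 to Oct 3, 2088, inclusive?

Jul 20, 2088 is a Tuesday.
The range spans 76 days (inclusive of both endpoints).
76 = 7 × 10 + 6, so there are 10 full weeks plus 6 extra days.
Each full week contributes 5 weekdays (Mon–Fri): 10 × 5 = 50.
The 6 extra days are Tuesday, Wednesday, Thursday, Friday, Saturday, Sunday — 4 of them qualify.
Total: 50 + 4 = 54.
Holidays: Jul 30, 2088 (Fri); Sep 16, 2088 (Thu); Sep 21, 2088 (Tue); Sep 24, 2088 (Fri); Oct 3, 2088 (Sun).
4 of the 5 holidays fall on weekdays; the rest are weekends and were already excluded.
Business days: 54 − 4 = 50.

50 business days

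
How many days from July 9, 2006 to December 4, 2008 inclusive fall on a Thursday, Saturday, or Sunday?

July 9, 2006 is a Sunday.
From July 9, 2006 to December 4, 2008 is 880 days inclusive.
880 = 7 × 125 + 5, so there are 125 full weeks plus 5 extra days.
Each full week contributes 3 days from the set (Thu, Sat, Sun): 125 × 3 = 375.
The 5 extra days are Sunday, Monday, Tuesday, Wednesday, Thursday — 2 of them qualify.
Total: 375 + 2 = 377.

377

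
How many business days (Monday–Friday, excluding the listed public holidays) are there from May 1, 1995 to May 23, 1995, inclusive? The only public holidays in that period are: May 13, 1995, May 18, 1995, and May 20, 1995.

May 1, 1995 is a Monday.
From May 1, 1995 to May 23, 1995 is 23 days inclusive.
23 = 7 × 3 + 2, so there are 3 full weeks plus 2 extra days.
Each full week contributes 5 weekdays (Mon–Fri): 3 × 5 = 15.
The 2 extra days are Monday, Tuesday — 2 of them qualify.
Total: 15 + 2 = 17.
Holidays: May 13, 1995 (Sat); May 18, 1995 (Thu); May 20, 1995 (Sat).
1 of the 3 holidays fall on weekdays; the rest are weekends and were already excluded.
Business days: 17 − 1 = 16.

16 business days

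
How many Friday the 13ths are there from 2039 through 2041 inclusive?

6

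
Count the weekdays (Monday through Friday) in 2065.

January 1, 2065 is a Thursday.
That's 365 days from start to end, counting both.
365 = 7 × 52 + 1, so there are 52 full weeks plus 1 extra day.
Each full week contributes 5 weekdays (Mon–Fri): 52 × 5 = 260.
The 1 extra day is Thu — 1 of them qualifies.
Total: 260 + 1 = 261.

261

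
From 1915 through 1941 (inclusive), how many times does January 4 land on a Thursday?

4

Day of week of January 4 in each year:
1915: Mon, 1916: Tue, 1917: Thu ✓, 1918: Fri, 1919: Sat, 1920: Sun, 1921: Tue, 1922: Wed, 1923: Thu ✓, 1924: Fri, 1925: Sun, 1926: Mon, 1927: Tue, 1928: Wed, 1929: Fri, 1930: Sat, 1931: Sun, 1932: Mon, 1933: Wed, 1934: Thu ✓, 1935: Fri, 1936: Sat, 1937: Mon, 1938: Tue, 1939: Wed, 1940: Thu ✓, 1941: Sat
Thursdays: 1917, 1923, 1934, 1940.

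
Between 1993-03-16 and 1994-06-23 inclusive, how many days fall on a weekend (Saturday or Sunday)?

1993-03-16 is a Tuesday.
The range spans 465 days (inclusive of both endpoints).
465 = 7 × 66 + 3, so there are 66 full weeks plus 3 extra days.
Each full week contributes 2 weekend days (Sat, Sun): 66 × 2 = 132.
The 3 extra days are Tuesday, Wednesday, Thursday — none qualify.
Total: 132 + 0 = 132.

132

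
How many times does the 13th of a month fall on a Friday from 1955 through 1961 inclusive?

Friday-the-13ths by year:
1955: May
1956: Jan, Apr, Jul
1957: Sep, Dec
1958: Jun
1959: Feb, Mar, Nov
1960: May
1961: Jan, Oct

13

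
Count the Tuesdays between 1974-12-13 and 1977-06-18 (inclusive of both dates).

131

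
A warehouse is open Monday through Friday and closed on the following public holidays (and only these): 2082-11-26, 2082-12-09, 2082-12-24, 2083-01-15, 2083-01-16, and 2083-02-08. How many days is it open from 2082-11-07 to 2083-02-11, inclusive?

64 business days

2082-11-07 is a Saturday.
From 2082-11-07 to 2083-02-11 is 97 days inclusive.
97 = 7 × 13 + 6, so there are 13 full weeks plus 6 extra days.
Each full week contributes 5 weekdays (Mon–Fri): 13 × 5 = 65.
The 6 extra days are Saturday, Sunday, Monday, Tuesday, Wednesday, Thursday — 4 of them qualify.
Total: 65 + 4 = 69.
Holidays: 2082-11-26 (Thu); 2082-12-09 (Wed); 2082-12-24 (Thu); 2083-01-15 (Fri); 2083-01-16 (Sat); 2083-02-08 (Mon).
5 of the 6 holidays fall on weekdays; the rest are weekends and were already excluded.
Business days: 69 − 5 = 64.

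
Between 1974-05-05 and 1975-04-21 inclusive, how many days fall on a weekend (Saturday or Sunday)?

101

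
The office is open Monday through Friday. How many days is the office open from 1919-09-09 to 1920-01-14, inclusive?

1919-09-09 is a Tuesday.
From 1919-09-09 to 1920-01-14 is 128 days inclusive.
128 = 7 × 18 + 2, so there are 18 full weeks plus 2 extra days.
Each full week contributes 5 weekdays (Mon–Fri): 18 × 5 = 90.
The 2 extra days are Tue, Wed — 2 of them qualify.
Total: 90 + 2 = 92.

92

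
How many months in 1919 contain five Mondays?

4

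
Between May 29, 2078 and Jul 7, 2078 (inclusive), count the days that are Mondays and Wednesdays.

12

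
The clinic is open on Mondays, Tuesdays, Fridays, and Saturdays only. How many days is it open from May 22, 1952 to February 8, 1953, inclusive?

150

May 22, 1952 is a Thursday.
The range spans 263 days (inclusive of both endpoints).
263 = 7 × 37 + 4, so there are 37 full weeks plus 4 extra days.
Each full week contributes 4 days from the set (Mon, Tue, Fri, Sat): 37 × 4 = 148.
The 4 extra days are Thu, Fri, Sat, Sun — 2 of them qualify.
Total: 148 + 2 = 150.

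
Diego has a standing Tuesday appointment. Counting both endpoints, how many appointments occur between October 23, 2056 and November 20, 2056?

October 23, 2056 is a Monday.
That's 29 days from start to end, counting both.
29 = 7 × 4 + 1, so there are 4 full weeks plus 1 extra day.
Each full week contributes one Tuesday: 4 so far.
The 1 extra day is Monday — none qualify.
Total: 4 + 0 = 4.

4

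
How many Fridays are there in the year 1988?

1988-01-01 is a Friday.
The range spans 366 days (inclusive of both endpoints).
366 = 7 × 52 + 2, so there are 52 full weeks plus 2 extra days.
Each full week contributes one Friday: 52 so far.
The 2 extra days are Friday, Saturday — 1 of them qualifies.
Total: 52 + 1 = 53.

53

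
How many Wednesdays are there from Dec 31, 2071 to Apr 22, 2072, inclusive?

16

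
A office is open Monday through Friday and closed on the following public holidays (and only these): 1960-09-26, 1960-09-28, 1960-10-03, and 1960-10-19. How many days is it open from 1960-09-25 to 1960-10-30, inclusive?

1960-09-25 is a Sunday.
That's 36 days from start to end, counting both.
36 = 7 × 5 + 1, so there are 5 full weeks plus 1 extra day.
Each full week contributes 5 weekdays (Mon–Fri): 5 × 5 = 25.
The 1 extra day is Sunday — none qualify.
Total: 25 + 0 = 25.
Holidays: 1960-09-26 (Mon); 1960-09-28 (Wed); 1960-10-03 (Mon); 1960-10-19 (Wed).
All 4 holidays fall on weekdays, so subtract 4.
Business days: 25 − 4 = 21.

21 working days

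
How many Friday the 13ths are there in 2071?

The 13th falls on a Friday when the month's 13th has weekday Fri.
Jan 13 is Tue; Feb 13 is Fri ✓; Mar 13 is Fri ✓; Apr 13 is Mon; May 13 is Wed; Jun 13 is Sat; Jul 13 is Mon; Aug 13 is Thu; Sep 13 is Sun; Oct 13 is Tue; Nov 13 is Fri ✓; Dec 13 is Sun.
Friday the 13ths: Feb, Mar, Nov.

3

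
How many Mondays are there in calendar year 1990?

53

Jan 1, 1990 is a Monday.
The range spans 365 days (inclusive of both endpoints).
365 = 7 × 52 + 1, so there are 52 full weeks plus 1 extra day.
Each full week contributes one Monday: 52 so far.
The 1 extra day is Monday — 1 of them qualifies.
Total: 52 + 1 = 53.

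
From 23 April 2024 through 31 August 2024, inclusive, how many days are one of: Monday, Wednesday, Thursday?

56

23 April 2024 is a Tuesday.
The range spans 131 days (inclusive of both endpoints).
131 = 7 × 18 + 5, so there are 18 full weeks plus 5 extra days.
Each full week contributes 3 days from the set (Mon, Wed, Thu): 18 × 3 = 54.
The 5 extra days are Tue, Wed, Thu, Fri, Sat — 2 of them qualify.
Total: 54 + 2 = 56.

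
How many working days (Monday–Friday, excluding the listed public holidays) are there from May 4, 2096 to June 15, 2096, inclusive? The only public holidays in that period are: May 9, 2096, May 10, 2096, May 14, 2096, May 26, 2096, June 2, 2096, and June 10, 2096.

May 4, 2096 is a Friday.
That's 43 days from start to end, counting both.
43 = 7 × 6 + 1, so there are 6 full weeks plus 1 extra day.
Each full week contributes 5 weekdays (Mon–Fri): 6 × 5 = 30.
The 1 extra day is Friday — 1 of them qualifies.
Total: 30 + 1 = 31.
Holidays: May 9, 2096 (Wed); May 10, 2096 (Thu); May 14, 2096 (Mon); May 26, 2096 (Sat); June 2, 2096 (Sat); June 10, 2096 (Sun).
3 of the 6 holidays fall on weekdays; the rest are weekends and were already excluded.
Business days: 31 − 3 = 28.

28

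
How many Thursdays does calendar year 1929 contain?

52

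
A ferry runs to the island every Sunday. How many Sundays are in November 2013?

2013-11-01 is a Friday.
From 2013-11-01 to 2013-11-30 is 30 days inclusive.
30 = 7 × 4 + 2, so there are 4 full weeks plus 2 extra days.
Each full week contributes one Sunday: 4 so far.
The 2 extra days are Fri, Sat — none qualify.
Total: 4 + 0 = 4.

4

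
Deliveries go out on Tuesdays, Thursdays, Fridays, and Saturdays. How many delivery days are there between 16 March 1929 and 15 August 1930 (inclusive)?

16 March 1929 is a Saturday.
The range spans 518 days (inclusive of both endpoints).
518 = 7 × 74, so the span is exactly 74 full weeks.
Each full week contributes 4 days from the set (Tue, Thu, Fri, Sat): 74 × 4 = 296.

296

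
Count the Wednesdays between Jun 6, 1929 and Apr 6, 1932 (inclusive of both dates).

148

Jun 6, 1929 is a Thursday.
From Jun 6, 1929 to Apr 6, 1932 is 1036 days inclusive.
1036 = 7 × 148, so the span is exactly 148 full weeks.
Each full week contributes one Wednesday: 148 so far.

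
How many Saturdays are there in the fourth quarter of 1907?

13

1907-10-01 is a Tuesday.
From 1907-10-01 to 1907-12-31 is 92 days inclusive.
92 = 7 × 13 + 1, so there are 13 full weeks plus 1 extra day.
Each full week contributes one Saturday: 13 so far.
The 1 extra day is Tue — none qualify.
Total: 13 + 0 = 13.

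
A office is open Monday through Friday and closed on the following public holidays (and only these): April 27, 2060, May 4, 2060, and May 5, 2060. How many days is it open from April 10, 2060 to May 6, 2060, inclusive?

16

April 10, 2060 is a Saturday.
That's 27 days from start to end, counting both.
27 = 7 × 3 + 6, so there are 3 full weeks plus 6 extra days.
Each full week contributes 5 weekdays (Mon–Fri): 3 × 5 = 15.
The 6 extra days are Saturday, Sunday, Monday, Tuesday, Wednesday, Thursday — 4 of them qualify.
Total: 15 + 4 = 19.
Holidays: April 27, 2060 (Tue); May 4, 2060 (Tue); May 5, 2060 (Wed).
All 3 holidays fall on weekdays, so subtract 3.
Business days: 19 − 3 = 16.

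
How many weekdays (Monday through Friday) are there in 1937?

January 1, 1937 is a Friday.
The range spans 365 days (inclusive of both endpoints).
365 = 7 × 52 + 1, so there are 52 full weeks plus 1 extra day.
Each full week contributes 5 weekdays (Mon–Fri): 52 × 5 = 260.
The 1 extra day is Fri — 1 of them qualifies.
Total: 260 + 1 = 261.

261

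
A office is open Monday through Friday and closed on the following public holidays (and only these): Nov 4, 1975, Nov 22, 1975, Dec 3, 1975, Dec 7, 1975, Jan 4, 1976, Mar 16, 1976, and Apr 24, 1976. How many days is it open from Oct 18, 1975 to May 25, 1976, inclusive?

Oct 18, 1975 is a Saturday.
From Oct 18, 1975 to May 25, 1976 is 221 days inclusive.
221 = 7 × 31 + 4, so there are 31 full weeks plus 4 extra days.
Each full week contributes 5 weekdays (Mon–Fri): 31 × 5 = 155.
The 4 extra days are Saturday, Sunday, Monday, Tuesday — 2 of them qualify.
Total: 155 + 2 = 157.
Holidays: Nov 4, 1975 (Tue); Nov 22, 1975 (Sat); Dec 3, 1975 (Wed); Dec 7, 1975 (Sun); Jan 4, 1976 (Sun); Mar 16, 1976 (Tue); Apr 24, 1976 (Sat).
3 of the 7 holidays fall on weekdays; the rest are weekends and were already excluded.
Business days: 157 − 3 = 154.

154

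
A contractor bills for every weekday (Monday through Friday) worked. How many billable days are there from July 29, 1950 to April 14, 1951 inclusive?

July 29, 1950 is a Saturday.
From July 29, 1950 to April 14, 1951 is 260 days inclusive.
260 = 7 × 37 + 1, so there are 37 full weeks plus 1 extra day.
Each full week contributes 5 weekdays (Mon–Fri): 37 × 5 = 185.
The 1 extra day is Saturday — none qualify.
Total: 185 + 0 = 185.

185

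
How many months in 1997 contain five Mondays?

4

A month has five Mondays exactly when Monday falls within its first (length − 28) days.
Jan: 31 days, starts Wed → 5 of Wed, Thu, Fri
Feb: 28 days, starts Sat → 5 of (none)
Mar: 31 days, starts Sat → 5 of Sat, Sun, Mon ✓
Apr: 30 days, starts Tue → 5 of Tue, Wed
May: 31 days, starts Thu → 5 of Thu, Fri, Sat
Jun: 30 days, starts Sun → 5 of Sun, Mon ✓
Jul: 31 days, starts Tue → 5 of Tue, Wed, Thu
Aug: 31 days, starts Fri → 5 of Fri, Sat, Sun
Sep: 30 days, starts Mon → 5 of Mon, Tue ✓
Oct: 31 days, starts Wed → 5 of Wed, Thu, Fri
Nov: 30 days, starts Sat → 5 of Sat, Sun
Dec: 31 days, starts Mon → 5 of Mon, Tue, Wed ✓
Months with five Mondays: Mar, Jun, Sep, Dec.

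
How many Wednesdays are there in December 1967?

4

1 December 1967 is a Friday.
That's 31 days from start to end, counting both.
31 = 7 × 4 + 3, so there are 4 full weeks plus 3 extra days.
Each full week contributes one Wednesday: 4 so far.
The 3 extra days are Fri, Sat, Sun — none qualify.
Total: 4 + 0 = 4.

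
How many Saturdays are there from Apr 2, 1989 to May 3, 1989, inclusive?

4

Apr 2, 1989 is a Sunday.
The range spans 32 days (inclusive of both endpoints).
32 = 7 × 4 + 4, so there are 4 full weeks plus 4 extra days.
Each full week contributes one Saturday: 4 so far.
The 4 extra days are Sun, Mon, Tue, Wed — none qualify.
Total: 4 + 0 = 4.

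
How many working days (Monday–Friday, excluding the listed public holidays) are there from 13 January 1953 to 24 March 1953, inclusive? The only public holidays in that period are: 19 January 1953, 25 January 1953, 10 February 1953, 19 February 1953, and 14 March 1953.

48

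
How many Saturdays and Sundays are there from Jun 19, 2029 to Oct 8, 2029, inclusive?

Jun 19, 2029 is a Tuesday.
From Jun 19, 2029 to Oct 8, 2029 is 112 days inclusive.
112 = 7 × 16, so the span is exactly 16 full weeks.
Each full week contributes 2 weekend days (Sat, Sun): 16 × 2 = 32.

32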